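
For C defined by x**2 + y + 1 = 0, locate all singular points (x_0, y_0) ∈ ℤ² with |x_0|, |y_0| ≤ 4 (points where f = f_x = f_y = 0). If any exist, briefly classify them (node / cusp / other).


No singular points in the scanned grid; C is smooth there.

Compute partial derivatives:
  f_x = 2*x.
  f_y = 1.
f_y = 1 is a nonzero constant, so f_y never vanishes: no point (x, y) can satisfy f = f_x = f_y = 0. In particular no (x, y) ∈ {−4, ..., 4}² is singular; the curve is smooth.


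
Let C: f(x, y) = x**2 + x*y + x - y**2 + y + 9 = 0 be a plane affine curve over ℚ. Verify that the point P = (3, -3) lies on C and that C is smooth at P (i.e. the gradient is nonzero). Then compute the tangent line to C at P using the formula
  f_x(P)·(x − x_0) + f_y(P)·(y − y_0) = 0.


Tangent line at P: 4*x + 10*y + 18 = 0.

Step 1: f(3, -3) = 0, so P lies on C.
Step 2: partial derivatives
  f_x(x, y) = 2*x + y + 1, f_y(x, y) = x - 2*y + 1.
  f_x(P) = 4, f_y(P) = 10 (gradient nonzero, so P is smooth).
Step 3: tangent line at P: 4·(x − 3) + 10·(y − -3) = 0.
Expanding: 4*x + 10*y + 18 = 0.


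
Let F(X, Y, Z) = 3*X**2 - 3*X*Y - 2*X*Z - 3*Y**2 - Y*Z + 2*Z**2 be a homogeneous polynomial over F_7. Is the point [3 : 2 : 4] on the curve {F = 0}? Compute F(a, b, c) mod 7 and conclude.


F(3,2,4) ≡ 4 (mod 7); P is NOT on the curve.

Evaluate F(3, 2, 4) term-by-term (mod 7).
  3*X**2 ↦ 3·9·1·1 = 27
  -3*X*Y ↦ -3·3·2·1 = -18
  -2*X*Z ↦ -2·3·1·4 = -24
  -3*Y**2 ↦ -3·1·4·1 = -12
  -Y*Z ↦ -1·1·2·4 = -8
  2*Z**2 ↦ 2·1·1·16 = 32
Sum: F(3, 2, 4) = (27) + (-18) + (-24) + (-12) + (-8) + (32) = -3.
Reducing mod 7: -3 ≡ 4 (mod 7).
Since F(a, b, c) ≡ 4 ≠ 0 (mod 7), P does NOT lie on the curve.


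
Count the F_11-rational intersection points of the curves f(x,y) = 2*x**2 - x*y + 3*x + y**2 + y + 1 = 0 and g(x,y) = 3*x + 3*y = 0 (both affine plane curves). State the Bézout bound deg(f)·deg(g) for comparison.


Common zeros: ∅; count = 0; Bézout bound = 2.

deg(f) = 2, deg(g) = 1, so Bézout bound = 2.
Scan x ∈ F_11. For each x, list the y ∈ F_11 with f(x, y) ≡ 0 and those with g(x, y) ≡ 0 (mod 11); the common zeros in that column are the intersection.
  x = 0: f ≡ 0 at y ∈ ∅; g ≡ 0 at y ∈ {0}; common: ∅.
  x = 1: f ≡ 0 at y ∈ {4, 7}; g ≡ 0 at y ∈ {10}; common: ∅.
  x = 2: f ≡ 0 at y ∈ ∅; g ≡ 0 at y ∈ {9}; common: ∅.
  x = 3: f ≡ 0 at y ∈ ∅; g ≡ 0 at y ∈ {8}; common: ∅.
  x = 4: f ≡ 0 at y ∈ {5, 9}; g ≡ 0 at y ∈ {7}; common: ∅.
  x = 5: f ≡ 0 at y ∈ {0, 4}; g ≡ 0 at y ∈ {6}; common: ∅.
  x = 6: f ≡ 0 at y ∈ ∅; g ≡ 0 at y ∈ {5}; common: ∅.
  x = 7: f ≡ 0 at y ∈ ∅; g ≡ 0 at y ∈ {4}; common: ∅.
  x = 8: f ≡ 0 at y ∈ {2, 5}; g ≡ 0 at y ∈ {3}; common: ∅.
  x = 9: f ≡ 0 at y ∈ ∅; g ≡ 0 at y ∈ {2}; common: ∅.
  x = 10: f ≡ 0 at y ∈ {0, 9}; g ≡ 0 at y ∈ {1}; common: ∅.
Collecting: common zeros = ∅, so the count is 0.
Comparison with the Bézout bound: 0 ≤ 2 = deg(f)·deg(g), as expected for curves with no common component (the affine F_11-count falls short of the bound because intersections may lie at infinity, over extension fields, or carry multiplicity).


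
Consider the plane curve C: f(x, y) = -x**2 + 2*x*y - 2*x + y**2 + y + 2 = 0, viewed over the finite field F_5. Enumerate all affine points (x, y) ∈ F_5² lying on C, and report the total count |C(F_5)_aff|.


Affine F_5-points: {(2, 1), (2, 4), (3, 1), (3, 2), (4, 2), (4, 4)}; count = 6.

For each of the 25 pairs (x, y) ∈ F_5², evaluate f(x, y) mod 5. Record the zeros.
  x = 0: [0↦2, 1↦4, 2↦3, 3↦4, 4↦2]  zeros at y ∈ ∅
  x = 1: [0↦4, 1↦3, 2↦4, 3↦2, 4↦2]  zeros at y ∈ ∅
  x = 2: [0↦4, 1↦0, 2↦3, 3↦3, 4↦0]  zeros at y ∈ {1, 4}
  x = 3: [0↦2, 1↦0, 2↦0, 3↦2, 4↦1]  zeros at y ∈ {1, 2}
  x = 4: [0↦3, 1↦3, 2↦0, 3↦4, 4↦0]  zeros at y ∈ {2, 4}
Collecting zeros: affine points = {(2, 1), (2, 4), (3, 1), (3, 2), (4, 2), (4, 4)}.
Total count |C(F_5)_aff| = 6.


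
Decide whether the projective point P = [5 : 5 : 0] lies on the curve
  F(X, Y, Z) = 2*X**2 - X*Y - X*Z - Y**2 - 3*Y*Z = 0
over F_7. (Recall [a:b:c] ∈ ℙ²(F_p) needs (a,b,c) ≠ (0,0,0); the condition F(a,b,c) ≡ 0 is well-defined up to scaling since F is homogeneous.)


F(5,5,0) ≡ 0 (mod 7); P is on the curve.

Evaluate F(5, 5, 0) term-by-term (mod 7).
  2*X**2 ↦ 2·25·1·1 = 50
  -X*Y ↦ -1·5·5·1 = -25
  -X*Z ↦ -1·5·1·0 = 0
  -Y**2 ↦ -1·1·25·1 = -25
  -3*Y*Z ↦ -3·1·5·0 = 0
Sum: F(5, 5, 0) = (50) + (-25) + (0) + (-25) + (0) = 0.
Reducing mod 7: 0 ≡ 0 (mod 7).
Since F(a, b, c) ≡ 0 (mod 7), P lies on the curve.


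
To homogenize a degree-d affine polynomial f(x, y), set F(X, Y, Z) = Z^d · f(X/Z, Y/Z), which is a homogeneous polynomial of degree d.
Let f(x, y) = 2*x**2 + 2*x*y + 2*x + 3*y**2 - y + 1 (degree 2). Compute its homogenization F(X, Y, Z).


F(X, Y, Z) = 2*X**2 + 2*X*Y + 2*X*Z + 3*Y**2 - Y*Z + Z**2

deg(f) = 2.
Substitute x = X/Z, y = Y/Z into f, then multiply by Z^2.
  monomial 2·x^2·y^0 ↦ 2·X^2·Y^0·Z^0.
  monomial 2·x^1·y^1 ↦ 2·X^1·Y^1·Z^0.
  monomial 2·x^1·y^0 ↦ 2·X^1·Y^0·Z^1.
  monomial 3·x^0·y^2 ↦ 3·X^0·Y^2·Z^0.
  monomial -1·x^0·y^1 ↦ -1·X^0·Y^1·Z^1.
  monomial 1·x^0·y^0 ↦ 1·X^0·Y^0·Z^2.
Collecting: F(X, Y, Z) = 2*X**2 + 2*X*Y + 2*X*Z + 3*Y**2 - Y*Z + Z**2.


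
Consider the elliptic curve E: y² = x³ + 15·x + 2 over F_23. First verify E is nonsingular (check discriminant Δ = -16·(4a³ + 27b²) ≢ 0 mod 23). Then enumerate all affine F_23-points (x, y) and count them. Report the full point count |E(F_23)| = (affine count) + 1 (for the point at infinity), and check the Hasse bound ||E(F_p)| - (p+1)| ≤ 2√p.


Affine points = {(0, 5), (0, 18), (1, 8), (1, 15), (5, 8), (5, 15), (6, 3), (6, 20), (7, 6), (7, 17), (8, 6), (8, 17), (10, 5), (10, 18), (11, 7), (11, 16), (12, 1), (12, 22), (13, 5), (13, 18), (14, 9), (14, 14), (17, 8), (17, 15), (18, 3), (18, 20), (19, 4), (19, 19), (22, 3), (22, 20)}; affine count = 30; |E(F_23)| = 31.

Discriminant check: Δ ∝ 4a³ + 27b² = 4·15³ + 27·2² = 4·3375 + 27·4 ≡ 15 (mod 23). Nonzero ⇒ E is nonsingular.
For each x ∈ F_23, compute rhs = x³ + 15·x + 2 mod 23, then count y ∈ F_23 with y² ≡ rhs.
  x = 0: rhs = 2, matching y values: 5, 18 (2 points).
  x = 1: rhs = 18, matching y values: 8, 15 (2 points).
  x = 2: rhs = 17, matching y values: none (0 points).
  x = 3: rhs = 5, matching y values: none (0 points).
  x = 4: rhs = 11, matching y values: none (0 points).
  x = 5: rhs = 18, matching y values: 8, 15 (2 points).
  x = 6: rhs = 9, matching y values: 3, 20 (2 points).
  x = 7: rhs = 13, matching y values: 6, 17 (2 points).
  x = 8: rhs = 13, matching y values: 6, 17 (2 points).
  x = 9: rhs = 15, matching y values: none (0 points).
  x = 10: rhs = 2, matching y values: 5, 18 (2 points).
  x = 11: rhs = 3, matching y values: 7, 16 (2 points).
  x = 12: rhs = 1, matching y values: 1, 22 (2 points).
  x = 13: rhs = 2, matching y values: 5, 18 (2 points).
  x = 14: rhs = 12, matching y values: 9, 14 (2 points).
  x = 15: rhs = 14, matching y values: none (0 points).
  x = 16: rhs = 14, matching y values: none (0 points).
  x = 17: rhs = 18, matching y values: 8, 15 (2 points).
  x = 18: rhs = 9, matching y values: 3, 20 (2 points).
  x = 19: rhs = 16, matching y values: 4, 19 (2 points).
  x = 20: rhs = 22, matching y values: none (0 points).
  x = 21: rhs = 10, matching y values: none (0 points).
  x = 22: rhs = 9, matching y values: 3, 20 (2 points).
Total affine count: 30.
Full point count |E(F_23)| = 30 + 1 = 31.
Hasse bound: |31 − (23+1)| = |7| = 7 ≤ 2√23 ≈ 9.5917 ✓.


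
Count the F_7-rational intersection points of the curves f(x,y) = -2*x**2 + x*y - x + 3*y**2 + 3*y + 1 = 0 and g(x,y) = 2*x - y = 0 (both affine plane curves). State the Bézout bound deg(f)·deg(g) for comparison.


Common zeros: ∅; count = 0; Bézout bound = 2.

deg(f) = 2, deg(g) = 1, so Bézout bound = 2.
Scan x ∈ F_7. For each x, list the y ∈ F_7 with f(x, y) ≡ 0 and those with g(x, y) ≡ 0 (mod 7); the common zeros in that column are the intersection.
  x = 0: f ≡ 0 at y ∈ {1, 5}; g ≡ 0 at y ∈ {0}; common: ∅.
  x = 1: f ≡ 0 at y ∈ ∅; g ≡ 0 at y ∈ {2}; common: ∅.
  x = 2: f ≡ 0 at y ∈ {5}; g ≡ 0 at y ∈ {4}; common: ∅.
  x = 3: f ≡ 0 at y ∈ ∅; g ≡ 0 at y ∈ {6}; common: ∅.
  x = 4: f ≡ 0 at y ∈ {0}; g ≡ 0 at y ∈ {1}; common: ∅.
  x = 5: f ≡ 0 at y ∈ ∅; g ≡ 0 at y ∈ {3}; common: ∅.
  x = 6: f ≡ 0 at y ∈ {0, 4}; g ≡ 0 at y ∈ {5}; common: ∅.
Collecting: common zeros = ∅, so the count is 0.
Comparison with the Bézout bound: 0 ≤ 2 = deg(f)·deg(g), as expected for curves with no common component (the affine F_7-count falls short of the bound because intersections may lie at infinity, over extension fields, or carry multiplicity).


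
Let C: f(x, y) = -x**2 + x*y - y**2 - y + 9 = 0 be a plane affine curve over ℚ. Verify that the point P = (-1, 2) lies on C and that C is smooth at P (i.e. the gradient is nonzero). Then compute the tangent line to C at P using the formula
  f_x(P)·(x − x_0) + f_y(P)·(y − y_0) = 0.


Tangent line at P: 4*x - 6*y + 16 = 0.

Step 1: f(-1, 2) = 0, so P lies on C.
Step 2: partial derivatives
  f_x(x, y) = -2*x + y, f_y(x, y) = x - 2*y - 1.
  f_x(P) = 4, f_y(P) = -6 (gradient nonzero, so P is smooth).
Step 3: tangent line at P: 4·(x − -1) + -6·(y − 2) = 0.
Expanding: 4*x - 6*y + 16 = 0.


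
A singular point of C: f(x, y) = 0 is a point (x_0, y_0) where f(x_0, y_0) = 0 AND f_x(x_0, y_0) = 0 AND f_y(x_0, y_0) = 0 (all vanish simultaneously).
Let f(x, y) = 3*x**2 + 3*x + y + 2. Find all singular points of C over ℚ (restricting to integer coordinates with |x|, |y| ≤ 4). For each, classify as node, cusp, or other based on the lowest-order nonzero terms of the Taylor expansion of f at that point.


No singular points in the scanned grid; C is smooth there.

Compute partial derivatives:
  f_x = 6*x + 3.
  f_y = 1.
f_y = 1 is a nonzero constant, so f_y never vanishes: no point (x, y) can satisfy f = f_x = f_y = 0. In particular no (x, y) ∈ {−4, ..., 4}² is singular; the curve is smooth.


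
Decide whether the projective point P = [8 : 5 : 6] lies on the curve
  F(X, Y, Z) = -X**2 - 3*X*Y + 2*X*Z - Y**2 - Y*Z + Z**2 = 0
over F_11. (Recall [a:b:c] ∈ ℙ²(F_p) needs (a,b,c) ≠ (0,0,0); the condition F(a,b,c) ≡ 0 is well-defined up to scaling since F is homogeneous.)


F(8,5,6) ≡ 3 (mod 11); P is NOT on the curve.

Evaluate F(8, 5, 6) term-by-term (mod 11).
  -X**2 ↦ -1·64·1·1 = -64
  -3*X*Y ↦ -3·8·5·1 = -120
  2*X*Z ↦ 2·8·1·6 = 96
  -Y**2 ↦ -1·1·25·1 = -25
  -Y*Z ↦ -1·1·5·6 = -30
  Z**2 ↦ 1·1·1·36 = 36
Sum: F(8, 5, 6) = (-64) + (-120) + (96) + (-25) + (-30) + (36) = -107.
Reducing mod 11: -107 ≡ 3 (mod 11).
Since F(a, b, c) ≡ 3 ≠ 0 (mod 11), P does NOT lie on the curve.


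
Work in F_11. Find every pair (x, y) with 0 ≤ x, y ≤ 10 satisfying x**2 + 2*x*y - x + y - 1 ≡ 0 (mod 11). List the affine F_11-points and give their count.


Affine F_11-points: {(0, 1), (1, 4), (2, 2), (3, 4), (4, 0), (6, 2), (7, 9), (8, 0), (9, 9), (10, 1)}; count = 10.

For each of the 121 pairs (x, y) ∈ F_11², evaluate f(x, y) mod 11. Record the zeros.
  x = 0: [0↦10, 1↦0, 2↦1, 3↦2, 4↦3, 5↦4, 6↦5, 7↦6, 8↦7, 9↦8, 10↦9]  zeros at y ∈ {1}
  x = 1: [0↦10, 1↦2, 2↦5, 3↦8, 4↦0, 5↦3, 6↦6, 7↦9, 8↦1, 9↦4, 10↦7]  zeros at y ∈ {4}
  x = 2: [0↦1, 1↦6, 2↦0, 3↦5, 4↦10, 5↦4, 6↦9, 7↦3, 8↦8, 9↦2, 10↦7]  zeros at y ∈ {2}
  x = 3: [0↦5, 1↦1, 2↦8, 3↦4, 4↦0, 5↦7, 6↦3, 7↦10, 8↦6, 9↦2, 10↦9]  zeros at y ∈ {4}
  x = 4: [0↦0, 1↦9, 2↦7, 3↦5, 4↦3, 5↦1, 6↦10, 7↦8, 8↦6, 9↦4, 10↦2]  zeros at y ∈ {0}
  x = 5: [0↦8, 1↦8, 2↦8, 3↦8, 4↦8, 5↦8, 6↦8, 7↦8, 8↦8, 9↦8, 10↦8]  zeros at y ∈ ∅
  x = 6: [0↦7, 1↦9, 2↦0, 3↦2, 4↦4, 5↦6, 6↦8, 7↦10, 8↦1, 9↦3, 10↦5]  zeros at y ∈ {2}
  x = 7: [0↦8, 1↦1, 2↦5, 3↦9, 4↦2, 5↦6, 6↦10, 7↦3, 8↦7, 9↦0, 10↦4]  zeros at y ∈ {9}
  x = 8: [0↦0, 1↦6, 2↦1, 3↦7, 4↦2, 5↦8, 6↦3, 7↦9, 8↦4, 9↦10, 10↦5]  zeros at y ∈ {0}
  x = 9: [0↦5, 1↦2, 2↦10, 3↦7, 4↦4, 5↦1, 6↦9, 7↦6, 8↦3, 9↦0, 10↦8]  zeros at y ∈ {9}
  x = 10: [0↦1, 1↦0, 2↦10, 3↦9, 4↦8, 5↦7, 6↦6, 7↦5, 8↦4, 9↦3, 10↦2]  zeros at y ∈ {1}
Collecting zeros: affine points = {(0, 1), (1, 4), (2, 2), (3, 4), (4, 0), (6, 2), (7, 9), (8, 0), (9, 9), (10, 1)}.
Total count |C(F_11)_aff| = 10.


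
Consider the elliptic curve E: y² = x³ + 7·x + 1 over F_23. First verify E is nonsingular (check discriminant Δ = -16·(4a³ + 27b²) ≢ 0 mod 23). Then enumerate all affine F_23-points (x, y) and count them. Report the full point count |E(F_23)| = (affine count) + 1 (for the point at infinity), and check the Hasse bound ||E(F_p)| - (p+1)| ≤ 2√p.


Affine points = {(0, 1), (0, 22), (1, 3), (1, 20), (2, 0), (3, 7), (3, 16), (4, 1), (4, 22), (5, 0), (6, 11), (6, 12), (7, 5), (7, 18), (10, 6), (10, 17), (11, 11), (11, 12), (13, 9), (13, 14), (15, 10), (15, 13), (16, 0), (18, 5), (18, 18), (19, 1), (19, 22), (21, 5), (21, 18), (22, 4), (22, 19)}; affine count = 31; |E(F_23)| = 32.

Discriminant check: Δ ∝ 4a³ + 27b² = 4·7³ + 27·1² = 4·343 + 27·1 ≡ 19 (mod 23). Nonzero ⇒ E is nonsingular.
For each x ∈ F_23, compute rhs = x³ + 7·x + 1 mod 23, then count y ∈ F_23 with y² ≡ rhs.
  x = 0: rhs = 1, matching y values: 1, 22 (2 points).
  x = 1: rhs = 9, matching y values: 3, 20 (2 points).
  x = 2: rhs = 0, matching y values: 0 (1 points).
  x = 3: rhs = 3, matching y values: 7, 16 (2 points).
  x = 4: rhs = 1, matching y values: 1, 22 (2 points).
  x = 5: rhs = 0, matching y values: 0 (1 points).
  x = 6: rhs = 6, matching y values: 11, 12 (2 points).
  x = 7: rhs = 2, matching y values: 5, 18 (2 points).
  x = 8: rhs = 17, matching y values: none (0 points).
  x = 9: rhs = 11, matching y values: none (0 points).
  x = 10: rhs = 13, matching y values: 6, 17 (2 points).
  x = 11: rhs = 6, matching y values: 11, 12 (2 points).
  x = 12: rhs = 19, matching y values: none (0 points).
  x = 13: rhs = 12, matching y values: 9, 14 (2 points).
  x = 14: rhs = 14, matching y values: none (0 points).
  x = 15: rhs = 8, matching y values: 10, 13 (2 points).
  x = 16: rhs = 0, matching y values: 0 (1 points).
  x = 17: rhs = 19, matching y values: none (0 points).
  x = 18: rhs = 2, matching y values: 5, 18 (2 points).
  x = 19: rhs = 1, matching y values: 1, 22 (2 points).
  x = 20: rhs = 22, matching y values: none (0 points).
  x = 21: rhs = 2, matching y values: 5, 18 (2 points).
  x = 22: rhs = 16, matching y values: 4, 19 (2 points).
Total affine count: 31.
Full point count |E(F_23)| = 31 + 1 = 32.
Hasse bound: |32 − (23+1)| = |8| = 8 ≤ 2√23 ≈ 9.5917 ✓.


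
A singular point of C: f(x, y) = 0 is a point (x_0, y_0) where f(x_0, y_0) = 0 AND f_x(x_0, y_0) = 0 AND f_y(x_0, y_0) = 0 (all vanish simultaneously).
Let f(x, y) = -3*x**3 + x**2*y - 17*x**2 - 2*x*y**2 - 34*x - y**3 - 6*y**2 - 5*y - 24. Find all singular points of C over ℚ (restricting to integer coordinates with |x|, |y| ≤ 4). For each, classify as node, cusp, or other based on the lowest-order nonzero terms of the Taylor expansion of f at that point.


Singular points: {(-2, -1)}; classification: cusp.

Compute partial derivatives:
  f_x = -9*x**2 + 2*x*y - 34*x - 2*y**2 - 34.
  f_y = x**2 - 4*x*y - 3*y**2 - 12*y - 5.
Scan x_0 ∈ {−4, ..., 4}. For each x_0, f_y(x_0, y) is a polynomial in y; find its integer roots y ∈ {−4, ..., 4}, then test f_x and f at those candidates.
  x = -4: f_y(-4, y) = -3*y**2 + 4*y + 11; no integer root y with |y| ≤ 4.
  x = -3: f_y(-3, y) = 4 - 3*y**2; no integer root y with |y| ≤ 4.
  x = -2: f_y(-2, y) = -3*y**2 - 4*y - 1; vanishes at y ∈ {-1}. (-2, -1): f_x = 0, f = 0 — SINGULAR.
  x = -1: f_y(-1, y) = -3*y**2 - 8*y - 4; vanishes at y ∈ {-2}. (-1, -2): f_x = -13 ≠ 0.
  x = 0: f_y(0, y) = -3*y**2 - 12*y - 5; no integer root y with |y| ≤ 4.
  x = 1: f_y(1, y) = -3*y**2 - 16*y - 4; no integer root y with |y| ≤ 4.
  x = 2: f_y(2, y) = -3*y**2 - 20*y - 1; no integer root y with |y| ≤ 4.
  x = 3: f_y(3, y) = -3*y**2 - 24*y + 4; no integer root y with |y| ≤ 4.
  x = 4: f_y(4, y) = -3*y**2 - 28*y + 11; no integer root y with |y| ≤ 4.
Only singular point on the grid: (-2, -1).
Classify: substitute x = -2 + u, y = -1 + v and expand: f = -3*u**3 + u**2*v - 2*u*v**2 - v**3 + v**2.
No constant or linear terms (consistent with a singular point). Quadratic part: v**2. Cubic part: -3*u**3 + u**2*v - 2*u*v**2 - v**3.
The quadratic part v**2 is a perfect square, so there is a single (double) tangent line v = 0, i.e. y = -1. Restricting the cubic part to that line (v = 0) leaves -3*u**3 ≠ 0, so f is not divisible by v and the branch is v² ≈ 3*u**3 to lowest order — this is a cusp.
Classification: cusp.


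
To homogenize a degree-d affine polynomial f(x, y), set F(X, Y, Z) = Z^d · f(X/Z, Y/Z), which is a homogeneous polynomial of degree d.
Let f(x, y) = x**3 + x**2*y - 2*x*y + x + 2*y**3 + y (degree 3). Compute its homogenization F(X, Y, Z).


F(X, Y, Z) = X**3 + X**2*Y - 2*X*Y*Z + X*Z**2 + 2*Y**3 + Y*Z**2

deg(f) = 3.
Substitute x = X/Z, y = Y/Z into f, then multiply by Z^3.
  monomial 1·x^3·y^0 ↦ 1·X^3·Y^0·Z^0.
  monomial 1·x^2·y^1 ↦ 1·X^2·Y^1·Z^0.
  monomial -2·x^1·y^1 ↦ -2·X^1·Y^1·Z^1.
  monomial 1·x^1·y^0 ↦ 1·X^1·Y^0·Z^2.
  monomial 2·x^0·y^3 ↦ 2·X^0·Y^3·Z^0.
  monomial 1·x^0·y^1 ↦ 1·X^0·Y^1·Z^2.
Collecting: F(X, Y, Z) = X**3 + X**2*Y - 2*X*Y*Z + X*Z**2 + 2*Y**3 + Y*Z**2.


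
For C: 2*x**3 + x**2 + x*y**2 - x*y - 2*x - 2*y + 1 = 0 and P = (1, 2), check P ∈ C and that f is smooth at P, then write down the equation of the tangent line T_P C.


Tangent line at P: 8*x + y - 10 = 0.

Step 1: f(1, 2) = 0, so P lies on C.
Step 2: partial derivatives
  f_x(x, y) = 6*x**2 + 2*x + y**2 - y - 2, f_y(x, y) = 2*x*y - x - 2.
  f_x(P) = 8, f_y(P) = 1 (gradient nonzero, so P is smooth).
Step 3: tangent line at P: 8·(x − 1) + 1·(y − 2) = 0.
Expanding: 8*x + y - 10 = 0.


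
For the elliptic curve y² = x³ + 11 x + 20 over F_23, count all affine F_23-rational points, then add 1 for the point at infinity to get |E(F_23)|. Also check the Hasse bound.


Affine points = {(1, 3), (1, 20), (2, 2), (2, 21), (4, 6), (4, 17), (5, 4), (5, 19), (6, 7), (6, 16), (7, 7), (7, 16), (10, 7), (10, 16), (11, 0), (15, 8), (15, 15), (18, 1), (18, 22), (19, 2), (19, 21), (20, 11), (20, 12), (21, 6), (21, 17), (22, 10), (22, 13)}; affine count = 27; |E(F_23)| = 28.

Discriminant check: Δ ∝ 4a³ + 27b² = 4·11³ + 27·20² = 4·1331 + 27·400 ≡ 1 (mod 23). Nonzero ⇒ E is nonsingular.
For each x ∈ F_23, compute rhs = x³ + 11·x + 20 mod 23, then count y ∈ F_23 with y² ≡ rhs.
  x = 0: rhs = 20, matching y values: none (0 points).
  x = 1: rhs = 9, matching y values: 3, 20 (2 points).
  x = 2: rhs = 4, matching y values: 2, 21 (2 points).
  x = 3: rhs = 11, matching y values: none (0 points).
  x = 4: rhs = 13, matching y values: 6, 17 (2 points).
  x = 5: rhs = 16, matching y values: 4, 19 (2 points).
  x = 6: rhs = 3, matching y values: 7, 16 (2 points).
  x = 7: rhs = 3, matching y values: 7, 16 (2 points).
  x = 8: rhs = 22, matching y values: none (0 points).
  x = 9: rhs = 20, matching y values: none (0 points).
  x = 10: rhs = 3, matching y values: 7, 16 (2 points).
  x = 11: rhs = 0, matching y values: 0 (1 points).
  x = 12: rhs = 17, matching y values: none (0 points).
  x = 13: rhs = 14, matching y values: none (0 points).
  x = 14: rhs = 20, matching y values: none (0 points).
  x = 15: rhs = 18, matching y values: 8, 15 (2 points).
  x = 16: rhs = 14, matching y values: none (0 points).
  x = 17: rhs = 14, matching y values: none (0 points).
  x = 18: rhs = 1, matching y values: 1, 22 (2 points).
  x = 19: rhs = 4, matching y values: 2, 21 (2 points).
  x = 20: rhs = 6, matching y values: 11, 12 (2 points).
  x = 21: rhs = 13, matching y values: 6, 17 (2 points).
  x = 22: rhs = 8, matching y values: 10, 13 (2 points).
Total affine count: 27.
Full point count |E(F_23)| = 27 + 1 = 28.
Hasse bound: |28 − (23+1)| = |4| = 4 ≤ 2√23 ≈ 9.5917 ✓.


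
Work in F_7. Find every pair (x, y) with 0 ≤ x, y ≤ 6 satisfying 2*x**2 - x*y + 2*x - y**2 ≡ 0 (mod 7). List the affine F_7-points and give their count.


Affine F_7-points: {(0, 0), (3, 2), (4, 1), (4, 2), (6, 0), (6, 1)}; count = 6.

For each of the 49 pairs (x, y) ∈ F_7², evaluate f(x, y) mod 7. Record the zeros.
  x = 0: [0↦0, 1↦6, 2↦3, 3↦5, 4↦5, 5↦3, 6↦6]  zeros at y ∈ {0}
  x = 1: [0↦4, 1↦2, 2↦5, 3↦6, 4↦5, 5↦2, 6↦4]  zeros at y ∈ ∅
  x = 2: [0↦5, 1↦2, 2↦4, 3↦4, 4↦2, 5↦5, 6↦6]  zeros at y ∈ ∅
  x = 3: [0↦3, 1↦6, 2↦0, 3↦6, 4↦3, 5↦5, 6↦5]  zeros at y ∈ {2}
  x = 4: [0↦5, 1↦0, 2↦0, 3↦5, 4↦1, 5↦2, 6↦1]  zeros at y ∈ {1, 2}
  x = 5: [0↦4, 1↦5, 2↦4, 3↦1, 4↦3, 5↦3, 6↦1]  zeros at y ∈ ∅
  x = 6: [0↦0, 1↦0, 2↦5, 3↦1, 4↦2, 5↦1, 6↦5]  zeros at y ∈ {0, 1}
Collecting zeros: affine points = {(0, 0), (3, 2), (4, 1), (4, 2), (6, 0), (6, 1)}.
Total count |C(F_7)_aff| = 6.


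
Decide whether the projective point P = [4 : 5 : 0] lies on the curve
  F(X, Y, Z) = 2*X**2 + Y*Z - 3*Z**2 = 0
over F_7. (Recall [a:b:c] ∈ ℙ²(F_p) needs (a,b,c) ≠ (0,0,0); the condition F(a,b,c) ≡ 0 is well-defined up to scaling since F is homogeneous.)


F(4,5,0) ≡ 4 (mod 7); P is NOT on the curve.

Evaluate F(4, 5, 0) term-by-term (mod 7).
  2*X**2 ↦ 2·16·1·1 = 32
  Y*Z ↦ 1·1·5·0 = 0
  -3*Z**2 ↦ -3·1·1·0 = 0
Sum: F(4, 5, 0) = (32) + (0) + (0) = 32.
Reducing mod 7: 32 ≡ 4 (mod 7).
Since F(a, b, c) ≡ 4 ≠ 0 (mod 7), P does NOT lie on the curve.


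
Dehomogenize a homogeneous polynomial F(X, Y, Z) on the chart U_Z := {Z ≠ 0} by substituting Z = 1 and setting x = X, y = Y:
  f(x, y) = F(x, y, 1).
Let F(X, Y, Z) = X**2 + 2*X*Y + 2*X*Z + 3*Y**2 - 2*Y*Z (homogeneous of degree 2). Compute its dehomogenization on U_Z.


f(x, y) = x**2 + 2*x*y + 2*x + 3*y**2 - 2*y

On U_Z we set Z = 1. Each monomial c·X^i·Y^j·Z^k in F becomes c·x^i·y^j·1^k = c·x^i·y^j.
Substituting Z = 1: F(X, Y, 1) = x**2 + 2*x*y + 2*x + 3*y**2 - 2*y.
Note: deg(f) ≤ deg(F) = 2; strict inequality happens when F is divisible by Z (lost terms).


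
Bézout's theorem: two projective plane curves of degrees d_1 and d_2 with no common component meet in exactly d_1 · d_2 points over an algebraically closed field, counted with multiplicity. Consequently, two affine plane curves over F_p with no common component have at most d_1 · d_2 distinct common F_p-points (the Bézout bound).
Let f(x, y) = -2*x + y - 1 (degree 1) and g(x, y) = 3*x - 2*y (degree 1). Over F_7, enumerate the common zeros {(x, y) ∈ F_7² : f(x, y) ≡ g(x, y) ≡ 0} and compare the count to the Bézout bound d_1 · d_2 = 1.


Common zeros: {(5, 4)}; count = 1; Bézout bound = 1.

deg(f) = 1, deg(g) = 1, so Bézout bound = 1.
Scan x ∈ F_7. For each x, list the y ∈ F_7 with f(x, y) ≡ 0 and those with g(x, y) ≡ 0 (mod 7); the common zeros in that column are the intersection.
  x = 0: f ≡ 0 at y ∈ {1}; g ≡ 0 at y ∈ {0}; common: ∅.
  x = 1: f ≡ 0 at y ∈ {3}; g ≡ 0 at y ∈ {5}; common: ∅.
  x = 2: f ≡ 0 at y ∈ {5}; g ≡ 0 at y ∈ {3}; common: ∅.
  x = 3: f ≡ 0 at y ∈ {0}; g ≡ 0 at y ∈ {1}; common: ∅.
  x = 4: f ≡ 0 at y ∈ {2}; g ≡ 0 at y ∈ {6}; common: ∅.
  x = 5: f ≡ 0 at y ∈ {4}; g ≡ 0 at y ∈ {4}; common: {4}.
  x = 6: f ≡ 0 at y ∈ {6}; g ≡ 0 at y ∈ {2}; common: ∅.
Collecting: common zeros = {(5, 4)}, so the count is 1.
Comparison with the Bézout bound: 1 ≤ 1 = deg(f)·deg(g), as expected for curves with no common component (the bound is attained).


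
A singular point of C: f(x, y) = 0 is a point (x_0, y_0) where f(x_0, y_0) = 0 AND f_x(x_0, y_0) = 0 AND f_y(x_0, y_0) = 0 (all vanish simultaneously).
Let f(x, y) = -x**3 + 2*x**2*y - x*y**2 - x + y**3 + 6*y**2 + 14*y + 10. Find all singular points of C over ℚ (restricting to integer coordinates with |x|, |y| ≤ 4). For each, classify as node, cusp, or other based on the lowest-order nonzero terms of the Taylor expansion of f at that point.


Singular points: {(-1, -2)}; classification: node.

Compute partial derivatives:
  f_x = -3*x**2 + 4*x*y - y**2 - 1.
  f_y = 2*x**2 - 2*x*y + 3*y**2 + 12*y + 14.
Scan x_0 ∈ {−4, ..., 4}. For each x_0, f_y(x_0, y) is a polynomial in y; find its integer roots y ∈ {−4, ..., 4}, then test f_x and f at those candidates.
  x = -4: f_y(-4, y) = 3*y**2 + 20*y + 46; no integer root y with |y| ≤ 4.
  x = -3: f_y(-3, y) = 3*y**2 + 18*y + 32; no integer root y with |y| ≤ 4.
  x = -2: f_y(-2, y) = 3*y**2 + 16*y + 22; no integer root y with |y| ≤ 4.
  x = -1: f_y(-1, y) = 3*y**2 + 14*y + 16; vanishes at y ∈ {-2}. (-1, -2): f_x = 0, f = 0 — SINGULAR.
  x = 0: f_y(0, y) = 3*y**2 + 12*y + 14; no integer root y with |y| ≤ 4.
  x = 1: f_y(1, y) = 3*y**2 + 10*y + 16; no integer root y with |y| ≤ 4.
  x = 2: f_y(2, y) = 3*y**2 + 8*y + 22; no integer root y with |y| ≤ 4.
  x = 3: f_y(3, y) = 3*y**2 + 6*y + 32; no integer root y with |y| ≤ 4.
  x = 4: f_y(4, y) = 3*y**2 + 4*y + 46; no integer root y with |y| ≤ 4.
Only singular point on the grid: (-1, -2).
Classify: substitute x = -1 + u, y = -2 + v and expand: f = -u**3 + 2*u**2*v - u**2 - u*v**2 + v**3 + v**2.
No constant or linear terms (consistent with a singular point). Quadratic part: -u**2 + v**2. Cubic part: -u**3 + 2*u**2*v - u*v**2 + v**3.
The quadratic part v**2 - u**2 = (v − u)(v + u) splits into two distinct linear factors, so there are two distinct tangent lines y − -2 = ±(x − -1) — this is a node (ordinary double point).
Classification: node.


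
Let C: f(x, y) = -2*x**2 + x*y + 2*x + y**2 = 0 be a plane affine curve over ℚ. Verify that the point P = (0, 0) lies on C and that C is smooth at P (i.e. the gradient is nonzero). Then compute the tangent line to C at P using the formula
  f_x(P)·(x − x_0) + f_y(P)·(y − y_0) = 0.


Tangent line at P: 2*x = 0.

Step 1: f(0, 0) = 0, so P lies on C.
Step 2: partial derivatives
  f_x(x, y) = -4*x + y + 2, f_y(x, y) = x + 2*y.
  f_x(P) = 2, f_y(P) = 0 (gradient nonzero, so P is smooth).
Step 3: tangent line at P: 2·(x − 0) + 0·(y − 0) = 0.
Expanding: 2*x = 0.


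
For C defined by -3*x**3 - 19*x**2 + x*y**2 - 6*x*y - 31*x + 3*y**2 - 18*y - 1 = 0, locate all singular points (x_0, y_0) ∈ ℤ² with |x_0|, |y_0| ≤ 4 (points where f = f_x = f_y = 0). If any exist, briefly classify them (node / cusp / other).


Singular points: {(-2, 3)}; classification: node.

Compute partial derivatives:
  f_x = -9*x**2 - 38*x + y**2 - 6*y - 31.
  f_y = 2*x*y - 6*x + 6*y - 18.
Scan x_0 ∈ {−4, ..., 4}. For each x_0, f_y(x_0, y) is a polynomial in y; find its integer roots y ∈ {−4, ..., 4}, then test f_x and f at those candidates.
  x = -4: f_y(-4, y) = 6 - 2*y; vanishes at y ∈ {3}. (-4, 3): f_x = -32 ≠ 0.
  x = -3: f_y(-3, y) = 0; vanishes at y ∈ {-4, -3, -2, -1, 0, 1, 2, 3, 4}. (-3, -4): f_x = 42 ≠ 0; (-3, -3): f_x = 29 ≠ 0; (-3, -2): f_x = 18 ≠ 0; (-3, -1): f_x = 9 ≠ 0; (-3, 0): f_x = 2 ≠ 0; (-3, 1): f_x = -3 ≠ 0; (-3, 2): f_x = -6 ≠ 0; (-3, 3): f_x = -7 ≠ 0; (-3, 4): f_x = -6 ≠ 0.
  x = -2: f_y(-2, y) = 2*y - 6; vanishes at y ∈ {3}. (-2, 3): f_x = 0, f = 0 — SINGULAR.
  x = -1: f_y(-1, y) = 4*y - 12; vanishes at y ∈ {3}. (-1, 3): f_x = -11 ≠ 0.
  x = 0: f_y(0, y) = 6*y - 18; vanishes at y ∈ {3}. (0, 3): f_x = -40 ≠ 0.
  x = 1: f_y(1, y) = 8*y - 24; vanishes at y ∈ {3}. (1, 3): f_x = -87 ≠ 0.
  x = 2: f_y(2, y) = 10*y - 30; vanishes at y ∈ {3}. (2, 3): f_x = -152 ≠ 0.
  x = 3: f_y(3, y) = 12*y - 36; vanishes at y ∈ {3}. (3, 3): f_x = -235 ≠ 0.
  x = 4: f_y(4, y) = 14*y - 42; vanishes at y ∈ {3}. (4, 3): f_x = -336 ≠ 0.
Only singular point on the grid: (-2, 3).
Classify: substitute x = -2 + u, y = 3 + v and expand: f = -3*u**3 - u**2 + u*v**2 + v**2.
No constant or linear terms (consistent with a singular point). Quadratic part: -u**2 + v**2. Cubic part: -3*u**3 + u*v**2.
The quadratic part v**2 - u**2 = (v − u)(v + u) splits into two distinct linear factors, so there are two distinct tangent lines y − 3 = ±(x − -2) — this is a node (ordinary double point).
Classification: node.


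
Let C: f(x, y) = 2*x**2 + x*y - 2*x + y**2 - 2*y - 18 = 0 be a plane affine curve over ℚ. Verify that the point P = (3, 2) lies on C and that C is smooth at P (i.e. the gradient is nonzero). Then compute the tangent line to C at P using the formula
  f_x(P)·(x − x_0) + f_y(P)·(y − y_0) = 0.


Tangent line at P: 12*x + 5*y - 46 = 0.

Step 1: f(3, 2) = 0, so P lies on C.
Step 2: partial derivatives
  f_x(x, y) = 4*x + y - 2, f_y(x, y) = x + 2*y - 2.
  f_x(P) = 12, f_y(P) = 5 (gradient nonzero, so P is smooth).
Step 3: tangent line at P: 12·(x − 3) + 5·(y − 2) = 0.
Expanding: 12*x + 5*y - 46 = 0.


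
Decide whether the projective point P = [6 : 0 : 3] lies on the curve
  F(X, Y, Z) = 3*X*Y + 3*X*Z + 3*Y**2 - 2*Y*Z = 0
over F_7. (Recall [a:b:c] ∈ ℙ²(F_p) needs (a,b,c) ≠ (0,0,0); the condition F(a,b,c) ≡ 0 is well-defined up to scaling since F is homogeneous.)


F(6,0,3) ≡ 5 (mod 7); P is NOT on the curve.

Evaluate F(6, 0, 3) term-by-term (mod 7).
  3*X*Y ↦ 3·6·0·1 = 0
  3*X*Z ↦ 3·6·1·3 = 54
  3*Y**2 ↦ 3·1·0·1 = 0
  -2*Y*Z ↦ -2·1·0·3 = 0
Sum: F(6, 0, 3) = (0) + (54) + (0) + (0) = 54.
Reducing mod 7: 54 ≡ 5 (mod 7).
Since F(a, b, c) ≡ 5 ≠ 0 (mod 7), P does NOT lie on the curve.


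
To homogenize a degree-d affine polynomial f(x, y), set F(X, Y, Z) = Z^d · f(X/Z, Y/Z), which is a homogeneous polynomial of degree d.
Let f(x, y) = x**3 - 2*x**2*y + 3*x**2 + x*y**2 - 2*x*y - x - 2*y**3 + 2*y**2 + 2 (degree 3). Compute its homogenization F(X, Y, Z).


F(X, Y, Z) = X**3 - 2*X**2*Y + 3*X**2*Z + X*Y**2 - 2*X*Y*Z - X*Z**2 - 2*Y**3 + 2*Y**2*Z + 2*Z**3

deg(f) = 3.
Substitute x = X/Z, y = Y/Z into f, then multiply by Z^3.
  monomial 1·x^3·y^0 ↦ 1·X^3·Y^0·Z^0.
  monomial -2·x^2·y^1 ↦ -2·X^2·Y^1·Z^0.
  monomial 3·x^2·y^0 ↦ 3·X^2·Y^0·Z^1.
  monomial 1·x^1·y^2 ↦ 1·X^1·Y^2·Z^0.
  monomial -2·x^1·y^1 ↦ -2·X^1·Y^1·Z^1.
  monomial -1·x^1·y^0 ↦ -1·X^1·Y^0·Z^2.
  monomial -2·x^0·y^3 ↦ -2·X^0·Y^3·Z^0.
  monomial 2·x^0·y^2 ↦ 2·X^0·Y^2·Z^1.
  monomial 2·x^0·y^0 ↦ 2·X^0·Y^0·Z^3.
Collecting: F(X, Y, Z) = X**3 - 2*X**2*Y + 3*X**2*Z + X*Y**2 - 2*X*Y*Z - X*Z**2 - 2*Y**3 + 2*Y**2*Z + 2*Z**3.


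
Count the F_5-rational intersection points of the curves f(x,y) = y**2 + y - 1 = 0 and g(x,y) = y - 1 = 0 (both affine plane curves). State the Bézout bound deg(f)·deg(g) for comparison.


Common zeros: ∅; count = 0; Bézout bound = 2.

deg(f) = 2, deg(g) = 1, so Bézout bound = 2.
Scan x ∈ F_5. For each x, list the y ∈ F_5 with f(x, y) ≡ 0 and those with g(x, y) ≡ 0 (mod 5); the common zeros in that column are the intersection.
  x = 0: f ≡ 0 at y ∈ {2}; g ≡ 0 at y ∈ {1}; common: ∅.
  x = 1: f ≡ 0 at y ∈ {2}; g ≡ 0 at y ∈ {1}; common: ∅.
  x = 2: f ≡ 0 at y ∈ {2}; g ≡ 0 at y ∈ {1}; common: ∅.
  x = 3: f ≡ 0 at y ∈ {2}; g ≡ 0 at y ∈ {1}; common: ∅.
  x = 4: f ≡ 0 at y ∈ {2}; g ≡ 0 at y ∈ {1}; common: ∅.
Collecting: common zeros = ∅, so the count is 0.
Comparison with the Bézout bound: 0 ≤ 2 = deg(f)·deg(g), as expected for curves with no common component (the affine F_5-count falls short of the bound because intersections may lie at infinity, over extension fields, or carry multiplicity).


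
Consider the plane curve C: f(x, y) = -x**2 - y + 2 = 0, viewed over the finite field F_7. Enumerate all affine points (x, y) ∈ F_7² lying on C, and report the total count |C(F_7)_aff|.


Affine F_7-points: {(0, 2), (1, 1), (2, 5), (3, 0), (4, 0), (5, 5), (6, 1)}; count = 7.

For each of the 49 pairs (x, y) ∈ F_7², evaluate f(x, y) mod 7. Record the zeros.
  x = 0: [0↦2, 1↦1, 2↦0, 3↦6, 4↦5, 5↦4, 6↦3]  zeros at y ∈ {2}
  x = 1: [0↦1, 1↦0, 2↦6, 3↦5, 4↦4, 5↦3, 6↦2]  zeros at y ∈ {1}
  x = 2: [0↦5, 1↦4, 2↦3, 3↦2, 4↦1, 5↦0, 6↦6]  zeros at y ∈ {5}
  x = 3: [0↦0, 1↦6, 2↦5, 3↦4, 4↦3, 5↦2, 6↦1]  zeros at y ∈ {0}
  x = 4: [0↦0, 1↦6, 2↦5, 3↦4, 4↦3, 5↦2, 6↦1]  zeros at y ∈ {0}
  x = 5: [0↦5, 1↦4, 2↦3, 3↦2, 4↦1, 5↦0, 6↦6]  zeros at y ∈ {5}
  x = 6: [0↦1, 1↦0, 2↦6, 3↦5, 4↦4, 5↦3, 6↦2]  zeros at y ∈ {1}
Collecting zeros: affine points = {(0, 2), (1, 1), (2, 5), (3, 0), (4, 0), (5, 5), (6, 1)}.
Total count |C(F_7)_aff| = 7.


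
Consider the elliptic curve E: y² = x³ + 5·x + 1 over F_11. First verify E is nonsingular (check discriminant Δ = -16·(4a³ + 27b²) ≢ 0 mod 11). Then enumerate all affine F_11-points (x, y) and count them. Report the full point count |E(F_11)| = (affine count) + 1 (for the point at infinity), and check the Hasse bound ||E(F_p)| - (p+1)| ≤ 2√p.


Affine points = {(0, 1), (0, 10), (6, 4), (6, 7), (7, 4), (7, 7), (8, 5), (8, 6), (9, 4), (9, 7)}; affine count = 10; |E(F_11)| = 11.

Discriminant check: Δ ∝ 4a³ + 27b² = 4·5³ + 27·1² = 4·125 + 27·1 ≡ 10 (mod 11). Nonzero ⇒ E is nonsingular.
For each x ∈ F_11, compute rhs = x³ + 5·x + 1 mod 11, then count y ∈ F_11 with y² ≡ rhs.
  x = 0: rhs = 1, matching y values: 1, 10 (2 points).
  x = 1: rhs = 7, matching y values: none (0 points).
  x = 2: rhs = 8, matching y values: none (0 points).
  x = 3: rhs = 10, matching y values: none (0 points).
  x = 4: rhs = 8, matching y values: none (0 points).
  x = 5: rhs = 8, matching y values: none (0 points).
  x = 6: rhs = 5, matching y values: 4, 7 (2 points).
  x = 7: rhs = 5, matching y values: 4, 7 (2 points).
  x = 8: rhs = 3, matching y values: 5, 6 (2 points).
  x = 9: rhs = 5, matching y values: 4, 7 (2 points).
  x = 10: rhs = 6, matching y values: none (0 points).
Total affine count: 10.
Full point count |E(F_11)| = 10 + 1 = 11.
Hasse bound: |11 − (11+1)| = |-1| = 1 ≤ 2√11 ≈ 6.6332 ✓.


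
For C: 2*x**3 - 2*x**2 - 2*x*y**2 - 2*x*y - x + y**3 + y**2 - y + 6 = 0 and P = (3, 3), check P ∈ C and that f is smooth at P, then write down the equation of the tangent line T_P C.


Tangent line at P: 17*x - 10*y - 21 = 0.

Step 1: f(3, 3) = 0, so P lies on C.
Step 2: partial derivatives
  f_x(x, y) = 6*x**2 - 4*x - 2*y**2 - 2*y - 1, f_y(x, y) = -4*x*y - 2*x + 3*y**2 + 2*y - 1.
  f_x(P) = 17, f_y(P) = -10 (gradient nonzero, so P is smooth).
Step 3: tangent line at P: 17·(x − 3) + -10·(y − 3) = 0.
Expanding: 17*x - 10*y - 21 = 0.


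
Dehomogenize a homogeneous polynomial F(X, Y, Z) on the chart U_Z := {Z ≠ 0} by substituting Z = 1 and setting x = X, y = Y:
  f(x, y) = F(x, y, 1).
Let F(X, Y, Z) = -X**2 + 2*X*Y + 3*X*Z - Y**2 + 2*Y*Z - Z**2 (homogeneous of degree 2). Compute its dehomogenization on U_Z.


f(x, y) = -x**2 + 2*x*y + 3*x - y**2 + 2*y - 1

On U_Z we set Z = 1. Each monomial c·X^i·Y^j·Z^k in F becomes c·x^i·y^j·1^k = c·x^i·y^j.
Substituting Z = 1: F(X, Y, 1) = -x**2 + 2*x*y + 3*x - y**2 + 2*y - 1.
Note: deg(f) ≤ deg(F) = 2; strict inequality happens when F is divisible by Z (lost terms).


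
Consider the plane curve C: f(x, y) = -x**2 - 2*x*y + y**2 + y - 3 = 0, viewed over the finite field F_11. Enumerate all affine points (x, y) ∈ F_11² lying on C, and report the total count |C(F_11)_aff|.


Affine F_11-points: {(2, 6), (2, 8), (4, 8), (4, 10), (7, 4), (7, 9), (8, 6), (8, 9), (9, 7), (9, 10), (10, 1), (10, 7)}; count = 12.

For each of the 121 pairs (x, y) ∈ F_11², evaluate f(x, y) mod 11. Record the zeros.
  x = 0: [0↦8, 1↦10, 2↦3, 3↦9, 4↦6, 5↦5, 6↦6, 7↦9, 8↦3, 9↦10, 10↦8]  zeros at y ∈ ∅
  x = 1: [0↦7, 1↦7, 2↦9, 3↦2, 4↦8, 5↦5, 6↦4, 7↦5, 8↦8, 9↦2, 10↦9]  zeros at y ∈ ∅
  x = 2: [0↦4, 1↦2, 2↦2, 3↦4, 4↦8, 5↦3, 6↦0, 7↦10, 8↦0, 9↦3, 10↦8]  zeros at y ∈ {6, 8}
  x = 3: [0↦10, 1↦6, 2↦4, 3↦4, 4↦6, 5↦10, 6↦5, 7↦2, 8↦1, 9↦2, 10↦5]  zeros at y ∈ ∅
  x = 4: [0↦3, 1↦8, 2↦4, 3↦2, 4↦2, 5↦4, 6↦8, 7↦3, 8↦0, 9↦10, 10↦0]  zeros at y ∈ {8, 10}
  x = 5: [0↦5, 1↦8, 2↦2, 3↦9, 4↦7, 5↦7, 6↦9, 7↦2, 8↦8, 9↦5, 10↦4]  zeros at y ∈ ∅
  x = 6: [0↦5, 1↦6, 2↦9, 3↦3, 4↦10, 5↦8, 6↦8, 7↦10, 8↦3, 9↦9, 10↦6]  zeros at y ∈ ∅
  x = 7: [0↦3, 1↦2, 2↦3, 3↦6, 4↦0, 5↦7, 6↦5, 7↦5, 8↦7, 9↦0, 10↦6]  zeros at y ∈ {4, 9}
  x = 8: [0↦10, 1↦7, 2↦6, 3↦7, 4↦10, 5↦4, 6↦0, 7↦9, 8↦9, 9↦0, 10↦4]  zeros at y ∈ {6, 9}
  x = 9: [0↦4, 1↦10, 2↦7, 3↦6, 4↦7, 5↦10, 6↦4, 7↦0, 8↦9, 9↦9, 10↦0]  zeros at y ∈ {7, 10}
  x = 10: [0↦7, 1↦0, 2↦6, 3↦3, 4↦2, 5↦3, 6↦6, 7↦0, 8↦7, 9↦5, 10↦5]  zeros at y ∈ {1, 7}
Collecting zeros: affine points = {(2, 6), (2, 8), (4, 8), (4, 10), (7, 4), (7, 9), (8, 6), (8, 9), (9, 7), (9, 10), (10, 1), (10, 7)}.
Total count |C(F_11)_aff| = 12.


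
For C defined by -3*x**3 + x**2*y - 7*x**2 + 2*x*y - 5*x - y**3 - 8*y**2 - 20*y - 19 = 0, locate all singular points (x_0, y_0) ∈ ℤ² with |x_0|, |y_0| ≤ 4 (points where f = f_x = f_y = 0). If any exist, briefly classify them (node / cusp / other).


Singular points: {(-1, -3)}; classification: node.

Compute partial derivatives:
  f_x = -9*x**2 + 2*x*y - 14*x + 2*y - 5.
  f_y = x**2 + 2*x - 3*y**2 - 16*y - 20.
Scan x_0 ∈ {−4, ..., 4}. For each x_0, f_y(x_0, y) is a polynomial in y; find its integer roots y ∈ {−4, ..., 4}, then test f_x and f at those candidates.
  x = -4: f_y(-4, y) = -3*y**2 - 16*y - 12; no integer root y with |y| ≤ 4.
  x = -3: f_y(-3, y) = -3*y**2 - 16*y - 17; no integer root y with |y| ≤ 4.
  x = -2: f_y(-2, y) = -3*y**2 - 16*y - 20; vanishes at y ∈ {-2}. (-2, -2): f_x = -9 ≠ 0.
  x = -1: f_y(-1, y) = -3*y**2 - 16*y - 21; vanishes at y ∈ {-3}. (-1, -3): f_x = 0, f = 0 — SINGULAR.
  x = 0: f_y(0, y) = -3*y**2 - 16*y - 20; vanishes at y ∈ {-2}. (0, -2): f_x = -9 ≠ 0.
  x = 1: f_y(1, y) = -3*y**2 - 16*y - 17; no integer root y with |y| ≤ 4.
  x = 2: f_y(2, y) = -3*y**2 - 16*y - 12; no integer root y with |y| ≤ 4.
  x = 3: f_y(3, y) = -3*y**2 - 16*y - 5; no integer root y with |y| ≤ 4.
  x = 4: f_y(4, y) = -3*y**2 - 16*y + 4; no integer root y with |y| ≤ 4.
Only singular point on the grid: (-1, -3).
Classify: substitute x = -1 + u, y = -3 + v and expand: f = -3*u**3 + u**2*v - u**2 - v**3 + v**2.
No constant or linear terms (consistent with a singular point). Quadratic part: -u**2 + v**2. Cubic part: -3*u**3 + u**2*v - v**3.
The quadratic part v**2 - u**2 = (v − u)(v + u) splits into two distinct linear factors, so there are two distinct tangent lines y − -3 = ±(x − -1) — this is a node (ordinary double point).
Classification: node.


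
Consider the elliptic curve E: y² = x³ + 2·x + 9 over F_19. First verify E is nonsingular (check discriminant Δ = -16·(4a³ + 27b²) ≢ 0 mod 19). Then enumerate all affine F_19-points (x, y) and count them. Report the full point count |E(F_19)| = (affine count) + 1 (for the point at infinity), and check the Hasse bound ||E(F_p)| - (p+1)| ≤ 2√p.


Affine points = {(0, 3), (0, 16), (3, 2), (3, 17), (4, 9), (4, 10), (5, 7), (5, 12), (6, 3), (6, 16), (7, 9), (7, 10), (8, 9), (8, 10), (13, 3), (13, 16), (14, 8), (14, 11), (17, 4), (17, 15), (18, 5), (18, 14)}; affine count = 22; |E(F_19)| = 23.

Discriminant check: Δ ∝ 4a³ + 27b² = 4·2³ + 27·9² = 4·8 + 27·81 ≡ 15 (mod 19). Nonzero ⇒ E is nonsingular.
For each x ∈ F_19, compute rhs = x³ + 2·x + 9 mod 19, then count y ∈ F_19 with y² ≡ rhs.
  x = 0: rhs = 9, matching y values: 3, 16 (2 points).
  x = 1: rhs = 12, matching y values: none (0 points).
  x = 2: rhs = 2, matching y values: none (0 points).
  x = 3: rhs = 4, matching y values: 2, 17 (2 points).
  x = 4: rhs = 5, matching y values: 9, 10 (2 points).
  x = 5: rhs = 11, matching y values: 7, 12 (2 points).
  x = 6: rhs = 9, matching y values: 3, 16 (2 points).
  x = 7: rhs = 5, matching y values: 9, 10 (2 points).
  x = 8: rhs = 5, matching y values: 9, 10 (2 points).
  x = 9: rhs = 15, matching y values: none (0 points).
  x = 10: rhs = 3, matching y values: none (0 points).
  x = 11: rhs = 13, matching y values: none (0 points).
  x = 12: rhs = 13, matching y values: none (0 points).
  x = 13: rhs = 9, matching y values: 3, 16 (2 points).
  x = 14: rhs = 7, matching y values: 8, 11 (2 points).
  x = 15: rhs = 13, matching y values: none (0 points).
  x = 16: rhs = 14, matching y values: none (0 points).
  x = 17: rhs = 16, matching y values: 4, 15 (2 points).
  x = 18: rhs = 6, matching y values: 5, 14 (2 points).
Total affine count: 22.
Full point count |E(F_19)| = 22 + 1 = 23.
Hasse bound: |23 − (19+1)| = |3| = 3 ≤ 2√19 ≈ 8.7178 ✓.
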